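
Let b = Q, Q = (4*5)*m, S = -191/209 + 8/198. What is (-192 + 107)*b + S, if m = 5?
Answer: -15990143/1881 ≈ -8500.9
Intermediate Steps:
S = -1643/1881 (S = -191*1/209 + 8*(1/198) = -191/209 + 4/99 = -1643/1881 ≈ -0.87347)
Q = 100 (Q = (4*5)*5 = 20*5 = 100)
b = 100
(-192 + 107)*b + S = (-192 + 107)*100 - 1643/1881 = -85*100 - 1643/1881 = -8500 - 1643/1881 = -15990143/1881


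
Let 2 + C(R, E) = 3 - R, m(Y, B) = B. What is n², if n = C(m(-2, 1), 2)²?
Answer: 0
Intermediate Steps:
C(R, E) = 1 - R (C(R, E) = -2 + (3 - R) = 1 - R)
n = 0 (n = (1 - 1*1)² = (1 - 1)² = 0² = 0)
n² = 0² = 0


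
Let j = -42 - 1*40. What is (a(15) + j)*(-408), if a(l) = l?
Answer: 27336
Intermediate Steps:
j = -82 (j = -42 - 40 = -82)
(a(15) + j)*(-408) = (15 - 82)*(-408) = -67*(-408) = 27336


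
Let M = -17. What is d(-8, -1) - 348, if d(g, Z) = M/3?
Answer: -1061/3 ≈ -353.67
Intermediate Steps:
d(g, Z) = -17/3
d(-8, -1) - 348 = -17/3 - 348 = -1061/3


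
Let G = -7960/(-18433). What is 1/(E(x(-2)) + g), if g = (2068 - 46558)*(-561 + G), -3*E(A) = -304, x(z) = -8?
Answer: 55299/1379144840542 ≈ 4.0097e-8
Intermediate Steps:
G = 7960/18433 (G = -7960*(-1/18433) = 7960/18433 ≈ 0.43183)
E(A) = 304/3 (E(A) = -⅓*(-304) = 304/3)
g = 459713078970/18433 (g = (2068 - 46558)*(-561 + 7960/18433) = -44490*(-10332953/18433) = 459713078970/18433 ≈ 2.4940e+7)
1/(E(x(-2)) + g) = 1/(304/3 + 459713078970/18433) = 1/(1379144840542/55299) = 55299/1379144840542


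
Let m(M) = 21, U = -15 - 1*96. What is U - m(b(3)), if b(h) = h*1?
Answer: -132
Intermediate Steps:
b(h) = h
U = -111 (U = -15 - 96 = -111)
U - m(b(3)) = -111 - 1*21 = -111 - 21 = -132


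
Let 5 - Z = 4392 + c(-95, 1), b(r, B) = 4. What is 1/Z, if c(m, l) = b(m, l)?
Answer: -1/4391 ≈ -0.00022774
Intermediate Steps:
c(m, l) = 4
Z = -4391 (Z = 5 - (4392 + 4) = 5 - 1*4396 = 5 - 4396 = -4391)
1/Z = 1/(-4391) = -1/4391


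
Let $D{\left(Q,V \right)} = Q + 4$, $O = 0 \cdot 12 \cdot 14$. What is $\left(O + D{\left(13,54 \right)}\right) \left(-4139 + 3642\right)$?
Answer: $-8449$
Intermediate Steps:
$O = 0$ ($O = 0 \cdot 14 = 0$)
$D{\left(Q,V \right)} = 4 + Q$
$\left(O + D{\left(13,54 \right)}\right) \left(-4139 + 3642\right) = \left(0 + \left(4 + 13\right)\right) \left(-4139 + 3642\right) = \left(0 + 17\right) \left(-497\right) = 17 \left(-497\right) = -8449$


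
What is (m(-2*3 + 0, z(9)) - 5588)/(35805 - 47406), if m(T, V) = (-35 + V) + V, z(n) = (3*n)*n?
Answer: 5137/11601 ≈ 0.44281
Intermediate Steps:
z(n) = 3*n²
m(T, V) = -35 + 2*V
(m(-2*3 + 0, z(9)) - 5588)/(35805 - 47406) = ((-35 + 2*(3*9²)) - 5588)/(35805 - 47406) = ((-35 + 2*(3*81)) - 5588)/(-11601) = ((-35 + 2*243) - 5588)*(-1/11601) = ((-35 + 486) - 5588)*(-1/11601) = (451 - 5588)*(-1/11601) = -5137*(-1/11601) = 5137/11601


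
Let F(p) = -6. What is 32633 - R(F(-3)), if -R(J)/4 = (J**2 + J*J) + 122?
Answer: 33409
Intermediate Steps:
R(J) = -488 - 8*J**2 (R(J) = -4*((J**2 + J*J) + 122) = -4*((J**2 + J**2) + 122) = -4*(2*J**2 + 122) = -4*(122 + 2*J**2) = -488 - 8*J**2)
32633 - R(F(-3)) = 32633 - (-488 - 8*(-6)**2) = 32633 - (-488 - 8*36) = 32633 - (-488 - 288) = 32633 - 1*(-776) = 32633 + 776 = 33409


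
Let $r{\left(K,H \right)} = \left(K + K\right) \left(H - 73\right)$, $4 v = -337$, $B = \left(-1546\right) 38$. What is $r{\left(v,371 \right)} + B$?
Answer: $-108961$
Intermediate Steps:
$B = -58748$
$v = - \frac{337}{4}$ ($v = \frac{1}{4} \left(-337\right) = - \frac{337}{4} \approx -84.25$)
$r{\left(K,H \right)} = 2 K \left(-73 + H\right)$
$r{\left(v,371 \right)} + B = 2 \left(- \frac{337}{4}\right) \left(-73 + 371\right) - 58748 = 2 \left(- \frac{337}{4}\right) 298 - 58748 = -50213 - 58748 = -108961$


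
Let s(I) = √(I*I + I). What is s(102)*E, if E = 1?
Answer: √10506 ≈ 102.50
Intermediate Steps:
s(I) = √(I + I²) (s(I) = √(I² + I) = √(I + I²))
s(102)*E = √(102*(1 + 102))*1 = √(102*103)*1 = √10506*1 = √10506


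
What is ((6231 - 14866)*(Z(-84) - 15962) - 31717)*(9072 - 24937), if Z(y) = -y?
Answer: -2174691908245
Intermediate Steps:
((6231 - 14866)*(Z(-84) - 15962) - 31717)*(9072 - 24937) = ((6231 - 14866)*(-1*(-84) - 15962) - 31717)*(9072 - 24937) = (-8635*(84 - 15962) - 31717)*(-15865) = (-8635*(-15878) - 31717)*(-15865) = (137106530 - 31717)*(-15865) = 137074813*(-15865) = -2174691908245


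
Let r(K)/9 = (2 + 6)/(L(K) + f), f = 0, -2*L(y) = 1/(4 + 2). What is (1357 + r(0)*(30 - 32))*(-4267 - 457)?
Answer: -14573540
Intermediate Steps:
L(y) = -1/12 (L(y) = -1/(2*(4 + 2)) = -½/6 = -½*⅙ = -1/12)
r(K) = -864 (r(K) = 9*((2 + 6)/(-1/12 + 0)) = 9*(8/(-1/12)) = 9*(8*(-12)) = 9*(-96) = -864)
(1357 + r(0)*(30 - 32))*(-4267 - 457) = (1357 - 864*(30 - 32))*(-4267 - 457) = (1357 - 864*(-2))*(-4724) = (1357 + 1728)*(-4724) = 3085*(-4724) = -14573540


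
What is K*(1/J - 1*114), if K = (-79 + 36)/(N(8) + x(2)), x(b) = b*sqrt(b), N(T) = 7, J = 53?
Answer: 1818341/2173 - 519526*sqrt(2)/2173 ≈ 498.67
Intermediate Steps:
x(b) = b**(3/2)
K = -43/(7 + 2*sqrt(2)) (K = (-79 + 36)/(7 + 2**(3/2)) = -43/(7 + 2*sqrt(2)) ≈ -4.3751)
K*(1/J - 1*114) = (-301/41 + 86*sqrt(2)/41)*(1/53 - 1*114) = (-301/41 + 86*sqrt(2)/41)*(1/53 - 114) = (-301/41 + 86*sqrt(2)/41)*(-6041/53) = 1818341/2173 - 519526*sqrt(2)/2173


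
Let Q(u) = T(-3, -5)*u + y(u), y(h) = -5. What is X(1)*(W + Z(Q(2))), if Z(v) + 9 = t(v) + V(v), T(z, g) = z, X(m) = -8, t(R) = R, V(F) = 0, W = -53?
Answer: 584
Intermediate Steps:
Q(u) = -5 - 3*u (Q(u) = -3*u - 5 = -5 - 3*u)
Z(v) = -9 + v (Z(v) = -9 + (v + 0) = -9 + v)
X(1)*(W + Z(Q(2))) = -8*(-53 + (-9 + (-5 - 3*2))) = -8*(-53 + (-9 + (-5 - 6))) = -8*(-53 + (-9 - 11)) = -8*(-53 - 20) = -8*(-73) = 584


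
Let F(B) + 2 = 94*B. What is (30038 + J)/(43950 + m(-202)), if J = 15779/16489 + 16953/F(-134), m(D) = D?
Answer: 6239665585861/9087703005656 ≈ 0.68661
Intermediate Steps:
F(B) = -2 + 94*B
J = -80754175/207728422 (J = 15779/16489 + 16953/(-2 + 94*(-134)) = 15779*(1/16489) + 16953/(-2 - 12596) = 15779/16489 + 16953/(-12598) = 15779/16489 + 16953*(-1/12598) = 15779/16489 - 16953/12598 = -80754175/207728422 ≈ -0.38875)
(30038 + J)/(43950 + m(-202)) = (30038 - 80754175/207728422)/(43950 - 202) = (6239665585861/207728422)/43748 = (6239665585861/207728422)*(1/43748) = 6239665585861/9087703005656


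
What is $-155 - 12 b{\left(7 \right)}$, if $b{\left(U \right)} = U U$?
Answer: $-743$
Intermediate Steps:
$b{\left(U \right)} = U^{2}$
$-155 - 12 b{\left(7 \right)} = -155 - 12 \cdot 7^{2} = -155 - 588 = -743$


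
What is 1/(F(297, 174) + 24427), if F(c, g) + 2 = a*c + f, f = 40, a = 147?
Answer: 1/68124 ≈ 1.4679e-5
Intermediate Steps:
F(c, g) = 38 + 147*c (F(c, g) = -2 + (147*c + 40) = -2 + (40 + 147*c) = 38 + 147*c)
1/(F(297, 174) + 24427) = 1/((38 + 147*297) + 24427) = 1/((38 + 43659) + 24427) = 1/(43697 + 24427) = 1/68124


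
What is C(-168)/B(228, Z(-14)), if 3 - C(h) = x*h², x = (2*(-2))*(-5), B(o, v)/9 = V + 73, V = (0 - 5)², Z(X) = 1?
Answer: -188159/294 ≈ -640.00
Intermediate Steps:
V = 25 (V = (-5)² = 25)
B(o, v) = 882 (B(o, v) = 9*(25 + 73) = 9*98 = 882)
x = 20 (x = -4*(-5) = 20)
C(h) = 3 - 20*h²
C(-168)/B(228, Z(-14)) = (3 - 20*(-168)²)/882 = (3 - 20*28224)*(1/882) = (3 - 564480)*(1/882) = -564477*1/882 = -188159/294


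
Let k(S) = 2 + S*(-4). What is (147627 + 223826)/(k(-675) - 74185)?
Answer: -371453/71483 ≈ -5.1964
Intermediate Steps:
k(S) = 2 - 4*S
(147627 + 223826)/(k(-675) - 74185) = (147627 + 223826)/((2 - 4*(-675)) - 74185) = 371453/((2 + 2700) - 74185) = 371453/(2702 - 74185) = 371453/(-71483) = 371453*(-1/71483) = -371453/71483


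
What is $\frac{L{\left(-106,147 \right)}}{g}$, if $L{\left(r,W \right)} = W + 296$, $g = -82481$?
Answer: $- \frac{443}{82481} \approx -0.0053709$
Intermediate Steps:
$L{\left(r,W \right)} = 296 + W$
$\frac{L{\left(-106,147 \right)}}{g} = \frac{296 + 147}{-82481} = 443 \left(- \frac{1}{82481}\right) = - \frac{443}{82481}$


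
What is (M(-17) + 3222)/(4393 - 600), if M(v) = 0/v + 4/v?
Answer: 54770/64481 ≈ 0.84940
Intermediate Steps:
M(v) = 4/v (M(v) = 0 + 4/v = 4/v)
(M(-17) + 3222)/(4393 - 600) = (4/(-17) + 3222)/(4393 - 600) = (4*(-1/17) + 3222)/3793 = (-4/17 + 3222)*(1/3793) = (54770/17)*(1/3793) = 54770/64481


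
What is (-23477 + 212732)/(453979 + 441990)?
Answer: 189255/895969 ≈ 0.21123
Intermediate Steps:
(-23477 + 212732)/(453979 + 441990) = 189255/895969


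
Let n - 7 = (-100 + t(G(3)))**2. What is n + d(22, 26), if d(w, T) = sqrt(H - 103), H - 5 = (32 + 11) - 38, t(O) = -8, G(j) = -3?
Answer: 11671 + I*sqrt(93) ≈ 11671.0 + 9.6436*I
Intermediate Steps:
H = 10 (H = 5 + ((32 + 11) - 38) = 5 + (43 - 38) = 5 + 5 = 10)
d(w, T) = I*sqrt(93) (d(w, T) = sqrt(10 - 103) = sqrt(-93) = I*sqrt(93))
n = 11671 (n = 7 + (-100 - 8)**2 = 7 + (-108)**2 = 7 + 11664 = 11671)
n + d(22, 26) = 11671 + I*sqrt(93)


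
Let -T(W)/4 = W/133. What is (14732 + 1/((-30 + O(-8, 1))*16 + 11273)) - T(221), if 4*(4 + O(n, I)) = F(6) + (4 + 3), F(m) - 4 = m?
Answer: 21164711413/1436001 ≈ 14739.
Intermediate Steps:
F(m) = 4 + m
T(W) = -4*W/133
O(n, I) = 1/4 (O(n, I) = -4 + ((4 + 6) + (4 + 3))/4 = -4 + (10 + 7)/4 = -4 + (1/4)*17 = -4 + 17/4 = 1/4)
(14732 + 1/((-30 + O(-8, 1))*16 + 11273)) - T(221) = (14732 + 1/((-30 + 1/4)*16 + 11273)) - (-4)*221/133 = (14732 + 1/(-119/4*16 + 11273)) - 1*(-884/133) = (14732 + 1/(-476 + 11273)) + 884/133 = (14732 + 1/10797) + 884/133 = 159061405/10797 + 884/133 = 21164711413/1436001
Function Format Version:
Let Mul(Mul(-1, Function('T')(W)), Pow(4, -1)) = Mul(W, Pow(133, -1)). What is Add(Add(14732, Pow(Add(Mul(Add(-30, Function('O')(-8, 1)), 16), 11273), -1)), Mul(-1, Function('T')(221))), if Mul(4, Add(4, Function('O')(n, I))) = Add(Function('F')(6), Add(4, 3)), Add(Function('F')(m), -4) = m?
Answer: Rational(21164711413, 1436001) ≈ 14739.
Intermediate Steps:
Function('F')(m) = Add(4, m)
Function('T')(W) = Mul(Rational(-4, 133), W) (Function('T')(W) = Mul(-4, Mul(W, Pow(133, -1))) = Mul(-4, Mul(W, Rational(1, 133))) = Mul(-4, Mul(Rational(1, 133), W)) = Mul(Rational(-4, 133), W))
Function('O')(n, I) = Rational(1, 4) (Function('O')(n, I) = Add(-4, Mul(Rational(1, 4), Add(Add(4, 6), Add(4, 3)))) = Add(-4, Mul(Rational(1, 4), Add(10, 7))) = Add(-4, Mul(Rational(1, 4), 17)) = Add(-4, Rational(17, 4)) = Rational(1, 4))
Add(Add(14732, Pow(Add(Mul(Add(-30, Function('O')(-8, 1)), 16), 11273), -1)), Mul(-1, Function('T')(221))) = Add(Add(14732, Pow(Add(Mul(Add(-30, Rational(1, 4)), 16), 11273), -1)), Mul(-1, Mul(Rational(-4, 133), 221))) = Add(Add(14732, Pow(Add(Mul(Rational(-119, 4), 16), 11273), -1)), Mul(-1, Rational(-884, 133))) = Add(Add(14732, Pow(Add(-476, 11273), -1)), Rational(884, 133)) = Add(Add(14732, Pow(10797, -1)), Rational(884, 133)) = Add(Add(14732, Rational(1, 10797)), Rational(884, 133)) = Add(Rational(159061405, 10797), Rational(884, 133)) = Rational(21164711413, 1436001)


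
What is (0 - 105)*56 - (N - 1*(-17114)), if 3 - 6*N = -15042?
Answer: -51003/2 ≈ -25502.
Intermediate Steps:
N = 5015/2 (N = ½ - ⅙*(-15042) = ½ + 2507 = 5015/2 ≈ 2507.5)
(0 - 105)*56 - (N - 1*(-17114)) = (0 - 105)*56 - (5015/2 - 1*(-17114)) = -105*56 - (5015/2 + 17114) = -5880 - 1*39243/2 = -5880 - 39243/2 = -51003/2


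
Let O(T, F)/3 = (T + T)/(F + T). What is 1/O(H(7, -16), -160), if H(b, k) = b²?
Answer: -37/98 ≈ -0.37755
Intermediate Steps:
O(T, F) = 6*T/(F + T) (O(T, F) = 3*((T + T)/(F + T)) = 3*((2*T)/(F + T)) = 3*(2*T/(F + T)) = 6*T/(F + T))
1/O(H(7, -16), -160) = 1/(6*7²/(-160 + 7²)) = 1/(6*49/(-160 + 49)) = 1/(6*49/(-111)) = 1/(6*49*(-1/111)) = 1/(-98/37) = -37/98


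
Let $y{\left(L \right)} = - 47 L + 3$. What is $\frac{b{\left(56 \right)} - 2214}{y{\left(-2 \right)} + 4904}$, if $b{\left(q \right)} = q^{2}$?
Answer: $\frac{922}{5001} \approx 0.18436$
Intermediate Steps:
$y{\left(L \right)} = 3 - 47 L$
$\frac{b{\left(56 \right)} - 2214}{y{\left(-2 \right)} + 4904} = \frac{56^{2} - 2214}{\left(3 - -94\right) + 4904} = \frac{3136 - 2214}{\left(3 + 94\right) + 4904} = \frac{922}{97 + 4904} = \frac{922}{5001}$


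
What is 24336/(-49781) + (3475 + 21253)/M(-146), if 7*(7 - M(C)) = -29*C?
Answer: -8718738136/208333485 ≈ -41.850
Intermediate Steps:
M(C) = 7 + 29*C/7 (M(C) = 7 - (-29)*C/7 = 7 + 29*C/7)
24336/(-49781) + (3475 + 21253)/M(-146) = 24336/(-49781) + (3475 + 21253)/(7 + (29/7)*(-146)) = 24336*(-1/49781) + 24728/(7 - 4234/7) = -24336/49781 + 24728/(-4185/7) = -24336/49781 + 24728*(-7/4185) = -24336/49781 - 173096/4185 = -8718738136/208333485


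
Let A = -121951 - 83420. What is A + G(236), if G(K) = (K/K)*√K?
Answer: -205371 + 2*√59 ≈ -2.0536e+5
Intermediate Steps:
G(K) = √K (G(K) = 1*√K = √K)
A = -205371
A + G(236) = -205371 + √236 = -205371 + 2*√59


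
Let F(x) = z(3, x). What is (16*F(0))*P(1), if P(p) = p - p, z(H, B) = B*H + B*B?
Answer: 0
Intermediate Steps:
z(H, B) = B**2 + B*H (z(H, B) = B*H + B**2 = B**2 + B*H)
P(p) = 0
F(x) = x*(3 + x) (F(x) = x*(x + 3) = x*(3 + x))
(16*F(0))*P(1) = (16*(0*(3 + 0)))*0 = (16*(0*3))*0 = (16*0)*0 = 0*0 = 0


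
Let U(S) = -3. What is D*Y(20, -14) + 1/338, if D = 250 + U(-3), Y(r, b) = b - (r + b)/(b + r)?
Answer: -1252289/338 ≈ -3705.0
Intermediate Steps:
Y(r, b) = -1 + b (Y(r, b) = b - (b + r)/(b + r) = b - 1*1 = b - 1 = -1 + b)
D = 247 (D = 250 - 3 = 247)
D*Y(20, -14) + 1/338 = 247*(-1 - 14) + 1/338 = 247*(-15) + 1/338 = -3705 + 1/338 = -1252289/338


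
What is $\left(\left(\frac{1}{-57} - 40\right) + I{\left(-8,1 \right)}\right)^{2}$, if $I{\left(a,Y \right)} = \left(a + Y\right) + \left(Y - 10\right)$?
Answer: $\frac{10195249}{3249} \approx 3138.0$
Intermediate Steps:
$I{\left(a,Y \right)} = -10 + a + 2 Y$ ($I{\left(a,Y \right)} = \left(Y + a\right) + \left(Y - 10\right) = \left(Y + a\right) + \left(-10 + Y\right) = -10 + a + 2 Y$)
$\left(\left(\frac{1}{-57} - 40\right) + I{\left(-8,1 \right)}\right)^{2} = \left(\left(\frac{1}{-57} - 40\right) - 16\right)^{2} = \left(\left(- \frac{1}{57} - 40\right) - 16\right)^{2} = \left(- \frac{2281}{57} - 16\right)^{2} = \left(- \frac{3193}{57}\right)^{2} = \frac{10195249}{3249}$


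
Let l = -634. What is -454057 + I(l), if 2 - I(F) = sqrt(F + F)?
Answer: -454055 - 2*I*sqrt(317) ≈ -4.5406e+5 - 35.609*I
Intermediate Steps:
I(F) = 2 - sqrt(2)*sqrt(F) (I(F) = 2 - sqrt(F + F) = 2 - sqrt(2*F) = 2 - sqrt(2)*sqrt(F))
-454057 + I(l) = -454057 + (2 - sqrt(2)*sqrt(-634)) = -454057 + (2 - sqrt(2)*I*sqrt(634)) = -454057 + (2 - 2*I*sqrt(317)) = -454055 - 2*I*sqrt(317)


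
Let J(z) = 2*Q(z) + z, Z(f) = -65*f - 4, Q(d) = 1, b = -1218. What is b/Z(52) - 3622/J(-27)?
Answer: 2047883/14100 ≈ 145.24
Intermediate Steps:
Z(f) = -4 - 65*f
J(z) = 2 + z (J(z) = 2*1 + z = 2 + z)
b/Z(52) - 3622/J(-27) = -1218/(-4 - 65*52) - 3622/(2 - 27) = -1218/(-4 - 3380) - 3622/(-25) = -1218/(-3384) - 3622*(-1/25) = -1218*(-1/3384) + 3622/25 = 203/564 + 3622/25 = 2047883/14100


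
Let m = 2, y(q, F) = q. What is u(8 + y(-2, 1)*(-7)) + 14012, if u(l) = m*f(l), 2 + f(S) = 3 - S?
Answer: 13970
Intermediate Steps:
f(S) = 1 - S (f(S) = -2 + (3 - S) = 1 - S)
u(l) = 2 - 2*l (u(l) = 2*(1 - l) = 2 - 2*l)
u(8 + y(-2, 1)*(-7)) + 14012 = (2 - 2*(8 - 2*(-7))) + 14012 = (2 - 2*(8 + 14)) + 14012 = (2 - 2*22) + 14012 = (2 - 44) + 14012 = -42 + 14012 = 13970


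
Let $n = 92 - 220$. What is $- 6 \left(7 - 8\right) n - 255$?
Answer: $-1023$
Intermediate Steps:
$n = -128$
$- 6 \left(7 - 8\right) n - 255 = - 6 \left(7 - 8\right) \left(-128\right) - 255 = \left(-6\right) \left(-1\right) \left(-128\right) - 255 = 6 \left(-128\right) - 255 = -768 - 255 = -1023$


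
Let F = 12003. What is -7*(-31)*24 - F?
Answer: -6795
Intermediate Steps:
-7*(-31)*24 - F = -7*(-31)*24 - 1*12003 = 217*24 - 12003 = 5208 - 12003 = -6795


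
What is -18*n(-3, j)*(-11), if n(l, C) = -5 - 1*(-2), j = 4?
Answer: -594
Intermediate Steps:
n(l, C) = -3 (n(l, C) = -5 + 2 = -3)
-18*n(-3, j)*(-11) = -18*(-3)*(-11) = 54*(-11) = -594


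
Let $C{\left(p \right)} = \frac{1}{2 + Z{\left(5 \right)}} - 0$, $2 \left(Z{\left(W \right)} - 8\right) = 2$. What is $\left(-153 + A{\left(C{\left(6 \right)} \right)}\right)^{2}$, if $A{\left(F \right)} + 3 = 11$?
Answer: $21025$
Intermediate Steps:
$Z{\left(W \right)} = 9$ ($Z{\left(W \right)} = 8 + \frac{1}{2} \cdot 2 = 8 + 1 = 9$)
$C{\left(p \right)} = \frac{1}{11}$ ($C{\left(p \right)} = \frac{1}{2 + 9} - 0 = \frac{1}{11} + 0 = \frac{1}{11}$)
$A{\left(F \right)} = 8$ ($A{\left(F \right)} = -3 + 11 = 8$)
$\left(-153 + A{\left(C{\left(6 \right)} \right)}\right)^{2} = \left(-153 + 8\right)^{2} = \left(-145\right)^{2} = 21025$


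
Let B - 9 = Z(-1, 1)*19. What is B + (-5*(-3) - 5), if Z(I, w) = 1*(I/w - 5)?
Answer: -95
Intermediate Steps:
Z(I, w) = -5 + I/w (Z(I, w) = 1*(-5 + I/w) = -5 + I/w)
B = -105 (B = 9 + (-5 - 1/1)*19 = 9 + (-5 - 1*1)*19 = 9 + (-5 - 1)*19 = 9 - 6*19 = 9 - 114 = -105)
B + (-5*(-3) - 5) = -105 + (-5*(-3) - 5) = -105 + (15 - 5) = -105 + 10 = -95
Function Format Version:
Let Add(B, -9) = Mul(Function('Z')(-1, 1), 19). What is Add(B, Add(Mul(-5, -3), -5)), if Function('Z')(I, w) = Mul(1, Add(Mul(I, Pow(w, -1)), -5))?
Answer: -95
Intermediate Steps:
Function('Z')(I, w) = Add(-5, Mul(I, Pow(w, -1))) (Function('Z')(I, w) = Mul(1, Add(-5, Mul(I, Pow(w, -1)))) = Add(-5, Mul(I, Pow(w, -1))))
B = -105 (B = Add(9, Mul(Add(-5, Mul(-1, Pow(1, -1))), 19)) = Add(9, Mul(Add(-5, Mul(-1, 1)), 19)) = Add(9, Mul(Add(-5, -1), 19)) = Add(9, Mul(-6, 19)) = Add(9, -114) = -105)
Add(B, Add(Mul(-5, -3), -5)) = Add(-105, Add(Mul(-5, -3), -5)) = Add(-105, Add(15, -5)) = Add(-105, 10) = -95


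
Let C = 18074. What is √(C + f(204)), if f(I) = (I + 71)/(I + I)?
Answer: √752195634/204 ≈ 134.44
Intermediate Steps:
f(I) = (71 + I)/(2*I) (f(I) = (71 + I)/((2*I)) = (71 + I)*(1/(2*I)) = (71 + I)/(2*I))
√(C + f(204)) = √(18074 + (½)*(71 + 204)/204) = √(18074 + (½)*(1/204)*275) = √(18074 + 275/408) = √(7374467/408) = √752195634/204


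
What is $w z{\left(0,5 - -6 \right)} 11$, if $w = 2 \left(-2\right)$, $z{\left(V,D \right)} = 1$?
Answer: $-44$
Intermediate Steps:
$w = -4$
$w z{\left(0,5 - -6 \right)} 11 = \left(-4\right) 1 \cdot 11 = \left(-4\right) 11 = -44$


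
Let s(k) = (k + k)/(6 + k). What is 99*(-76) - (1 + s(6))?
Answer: -7526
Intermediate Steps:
s(k) = 2*k/(6 + k) (s(k) = (2*k)/(6 + k) = 2*k/(6 + k))
99*(-76) - (1 + s(6)) = 99*(-76) - (1 + 2*6/(6 + 6)) = -7524 - (1 + 2*6/12) = -7524 - (1 + 2*6*(1/12)) = -7524 - (1 + 1) = -7524 - 1*2 = -7524 - 2 = -7526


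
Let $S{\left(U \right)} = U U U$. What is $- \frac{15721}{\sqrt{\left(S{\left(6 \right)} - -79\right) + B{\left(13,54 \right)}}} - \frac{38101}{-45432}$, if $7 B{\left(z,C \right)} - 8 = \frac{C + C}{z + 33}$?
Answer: $\frac{38101}{45432} - \frac{15721 \sqrt{156837}}{6819} \approx -912.19$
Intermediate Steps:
$S{\left(U \right)} = U^{3}$ ($S{\left(U \right)} = U^{2} U = U^{3}$)
$B{\left(z,C \right)} = \frac{8}{7} + \frac{2 C}{7 \left(33 + z\right)}$ ($B{\left(z,C \right)} = \frac{8}{7} + \frac{\left(C + C\right) \frac{1}{z + 33}}{7} = \frac{8}{7} + \frac{2 C \frac{1}{33 + z}}{7} = \frac{8}{7} + \frac{2 C}{7 \left(33 + z\right)}$)
$- \frac{15721}{\sqrt{\left(S{\left(6 \right)} - -79\right) + B{\left(13,54 \right)}}} - \frac{38101}{-45432} = - \frac{15721}{\sqrt{\left(6^{3} - -79\right) + \frac{2 \left(132 + 54 + 4 \cdot 13\right)}{7 \left(33 + 13\right)}}} - \frac{38101}{-45432} = - \frac{15721}{\sqrt{\left(216 + 79\right) + \frac{2 \left(132 + 54 + 52\right)}{7 \cdot 46}}} - - \frac{38101}{45432} = - \frac{15721}{\sqrt{295 + \frac{2}{7} \cdot \frac{1}{46} \cdot 238}} + \frac{38101}{45432} = - \frac{15721}{\sqrt{295 + \frac{34}{23}}} + \frac{38101}{45432} = - \frac{15721}{\sqrt{\frac{6819}{23}}} + \frac{38101}{45432} = - \frac{15721}{\frac{1}{23} \sqrt{156837}} + \frac{38101}{45432} = - 15721 \frac{\sqrt{156837}}{6819} + \frac{38101}{45432} = - \frac{15721 \sqrt{156837}}{6819} + \frac{38101}{45432} = \frac{38101}{45432} - \frac{15721 \sqrt{156837}}{6819}$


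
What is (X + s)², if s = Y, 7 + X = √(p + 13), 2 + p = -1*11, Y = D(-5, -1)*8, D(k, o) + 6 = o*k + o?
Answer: 529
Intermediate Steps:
D(k, o) = -6 + o + k*o (D(k, o) = -6 + (o*k + o) = -6 + (k*o + o) = -6 + (o + k*o) = -6 + o + k*o)
Y = -16 (Y = (-6 - 1 - 5*(-1))*8 = (-6 - 1 + 5)*8 = -2*8 = -16)
p = -13 (p = -2 - 1*11 = -2 - 11 = -13)
X = -7 (X = -7 + √(-13 + 13) = -7 + √0 = -7 + 0 = -7)
s = -16
(X + s)² = (-7 - 16)² = (-23)² = 529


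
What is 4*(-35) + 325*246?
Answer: 79810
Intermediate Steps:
4*(-35) + 325*246 = -140 + 79950 = 79810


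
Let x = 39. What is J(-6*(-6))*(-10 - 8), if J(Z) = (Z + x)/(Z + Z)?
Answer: -75/4 ≈ -18.750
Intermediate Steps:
J(Z) = (39 + Z)/(2*Z) (J(Z) = (Z + 39)/(Z + Z) = (39 + Z)/((2*Z)) = (39 + Z)*(1/(2*Z)) = (39 + Z)/(2*Z))
J(-6*(-6))*(-10 - 8) = ((39 - 6*(-6))/(2*((-6*(-6)))))*(-10 - 8) = ((1/2)*(39 + 36)/36)*(-18) = ((1/2)*(1/36)*75)*(-18) = (25/24)*(-18) = -75/4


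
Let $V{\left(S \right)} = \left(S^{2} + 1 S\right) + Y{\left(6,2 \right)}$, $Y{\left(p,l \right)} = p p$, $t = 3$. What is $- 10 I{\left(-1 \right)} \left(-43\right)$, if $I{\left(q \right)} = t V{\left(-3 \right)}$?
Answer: $54180$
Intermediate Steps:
$Y{\left(p,l \right)} = p^{2}$
$V{\left(S \right)} = 36 + S + S^{2}$ ($V{\left(S \right)} = \left(S^{2} + 1 S\right) + 6^{2} = \left(S^{2} + S\right) + 36 = \left(S + S^{2}\right) + 36 = 36 + S + S^{2}$)
$I{\left(q \right)} = 126$ ($I{\left(q \right)} = 3 \left(36 - 3 + \left(-3\right)^{2}\right) = 3 \left(36 - 3 + 9\right) = 3 \cdot 42 = 126$)
$- 10 I{\left(-1 \right)} \left(-43\right) = \left(-10\right) 126 \left(-43\right) = \left(-1260\right) \left(-43\right) = 54180$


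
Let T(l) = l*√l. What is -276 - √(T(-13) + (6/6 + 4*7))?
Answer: -276 - √(29 - 13*I*√13) ≈ -282.49 + 3.6137*I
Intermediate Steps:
T(l) = l^(3/2)
-276 - √(T(-13) + (6/6 + 4*7)) = -276 - √((-13)^(3/2) + (6/6 + 4*7)) = -276 - √(-13*I*√13 + (6*(⅙) + 28)) = -276 - √(-13*I*√13 + (1 + 28)) = -276 - √(-13*I*√13 + 29) = -276 - √(29 - 13*I*√13)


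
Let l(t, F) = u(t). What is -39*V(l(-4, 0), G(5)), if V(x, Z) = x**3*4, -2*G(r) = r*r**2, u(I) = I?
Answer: 9984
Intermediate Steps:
G(r) = -r**3/2 (G(r) = -r*r**2/2 = -r**3/2)
l(t, F) = t
V(x, Z) = 4*x**3
-39*V(l(-4, 0), G(5)) = -156*(-4)**3 = -156*(-64) = -39*(-256) = 9984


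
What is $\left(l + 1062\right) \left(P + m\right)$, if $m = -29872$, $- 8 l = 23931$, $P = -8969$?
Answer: $\frac{599510835}{8} \approx 7.4939 \cdot 10^{7}$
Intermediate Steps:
$l = - \frac{23931}{8}$ ($l = \left(- \frac{1}{8}\right) 23931 = - \frac{23931}{8} \approx -2991.4$)
$\left(l + 1062\right) \left(P + m\right) = \left(- \frac{23931}{8} + 1062\right) \left(-8969 - 29872\right) = \left(- \frac{15435}{8}\right) \left(-38841\right) = \frac{599510835}{8}$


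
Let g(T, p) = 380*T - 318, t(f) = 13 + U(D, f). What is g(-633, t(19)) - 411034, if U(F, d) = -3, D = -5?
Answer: -651892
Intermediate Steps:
t(f) = 10 (t(f) = 13 - 3 = 10)
g(T, p) = -318 + 380*T
g(-633, t(19)) - 411034 = (-318 + 380*(-633)) - 411034 = (-318 - 240540) - 411034 = -240858 - 411034 = -651892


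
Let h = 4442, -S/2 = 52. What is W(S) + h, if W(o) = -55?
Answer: 4387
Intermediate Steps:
S = -104 (S = -2*52 = -104)
W(S) + h = -55 + 4442 = 4387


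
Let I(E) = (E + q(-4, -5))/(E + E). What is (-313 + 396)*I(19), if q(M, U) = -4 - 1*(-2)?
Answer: 1411/38 ≈ 37.132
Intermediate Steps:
q(M, U) = -2 (q(M, U) = -4 + 2 = -2)
I(E) = (-2 + E)/(2*E) (I(E) = (E - 2)/(E + E) = (-2 + E)/((2*E)) = (-2 + E)*(1/(2*E)) = (-2 + E)/(2*E))
(-313 + 396)*I(19) = (-313 + 396)*((½)*(-2 + 19)/19) = 83*((½)*(1/19)*17) = 83*(17/38) = 1411/38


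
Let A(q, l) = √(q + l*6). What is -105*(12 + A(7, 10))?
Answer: -1260 - 105*√67 ≈ -2119.5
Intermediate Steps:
A(q, l) = √(q + 6*l)
-105*(12 + A(7, 10)) = -105*(12 + √(7 + 6*10)) = -105*(12 + √(7 + 60)) = -105*(12 + √67) = -1260 - 105*√67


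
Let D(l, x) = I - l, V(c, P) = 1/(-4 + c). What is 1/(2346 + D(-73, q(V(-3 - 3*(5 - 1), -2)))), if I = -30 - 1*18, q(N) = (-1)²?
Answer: 1/2371 ≈ 0.00042176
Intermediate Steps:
q(N) = 1
I = -48 (I = -30 - 18 = -48)
D(l, x) = -48 - l
1/(2346 + D(-73, q(V(-3 - 3*(5 - 1), -2)))) = 1/(2346 + (-48 - 1*(-73))) = 1/(2346 + (-48 + 73)) = 1/(2346 + 25) = 1/2371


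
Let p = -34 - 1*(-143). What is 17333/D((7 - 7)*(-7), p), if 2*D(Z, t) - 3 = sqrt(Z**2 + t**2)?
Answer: 17333/56 ≈ 309.52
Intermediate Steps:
p = 109 (p = -34 + 143 = 109)
D(Z, t) = 3/2 + sqrt(Z**2 + t**2)/2
17333/D((7 - 7)*(-7), p) = 17333/(3/2 + sqrt(((7 - 7)*(-7))**2 + 109**2)/2) = 17333/(3/2 + sqrt((0*(-7))**2 + 11881)/2) = 17333/(3/2 + sqrt(0**2 + 11881)/2) = 17333/(3/2 + sqrt(0 + 11881)/2) = 17333/(3/2 + sqrt(11881)/2) = 17333/(3/2 + (1/2)*109) = 17333/(3/2 + 109/2) = 17333/56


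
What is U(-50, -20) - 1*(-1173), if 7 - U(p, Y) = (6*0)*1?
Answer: 1180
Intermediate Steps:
U(p, Y) = 7 (U(p, Y) = 7 - 6*0 = 7 - 0 = 7 - 1*0 = 7 + 0 = 7)
U(-50, -20) - 1*(-1173) = 7 - 1*(-1173) = 7 + 1173 = 1180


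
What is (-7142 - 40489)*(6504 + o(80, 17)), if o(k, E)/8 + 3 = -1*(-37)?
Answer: -322747656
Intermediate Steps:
o(k, E) = 272 (o(k, E) = -24 + 8*(-1*(-37)) = -24 + 8*37 = -24 + 296 = 272)
(-7142 - 40489)*(6504 + o(80, 17)) = (-7142 - 40489)*(6504 + 272) = -47631*6776 = -322747656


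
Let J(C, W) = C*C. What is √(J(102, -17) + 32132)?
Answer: 2*√10634 ≈ 206.24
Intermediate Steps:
J(C, W) = C²
√(J(102, -17) + 32132) = √(102² + 32132) = √(10404 + 32132) = √42536 = 2*√10634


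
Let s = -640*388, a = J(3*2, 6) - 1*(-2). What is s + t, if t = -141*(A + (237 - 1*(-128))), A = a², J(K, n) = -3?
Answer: -299926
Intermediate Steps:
a = -1 (a = -3 - 1*(-2) = -3 + 2 = -1)
s = -248320
A = 1 (A = (-1)² = 1)
t = -51606 (t = -141*(1 + (237 - 1*(-128))) = -141*(1 + (237 + 128)) = -141*(1 + 365) = -141*366 = -51606)
s + t = -248320 - 51606 = -299926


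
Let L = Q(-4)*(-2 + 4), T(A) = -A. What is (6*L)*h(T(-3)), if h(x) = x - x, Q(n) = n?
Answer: 0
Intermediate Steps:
h(x) = 0
L = -8 (L = -4*(-2 + 4) = -4*2 = -8)
(6*L)*h(T(-3)) = (6*(-8))*0 = -48*0 = 0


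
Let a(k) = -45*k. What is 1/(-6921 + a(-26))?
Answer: -1/5751 ≈ -0.00017388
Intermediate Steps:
1/(-6921 + a(-26)) = 1/(-6921 - 45*(-26)) = 1/(-6921 + 1170) = 1/(-5751) = -1/5751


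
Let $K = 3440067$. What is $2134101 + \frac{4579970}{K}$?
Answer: $\frac{253153620853}{118623} \approx 2.1341 \cdot 10^{6}$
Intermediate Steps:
$2134101 + \frac{4579970}{K} = 2134101 + \frac{4579970}{3440067} = 2134101 + 4579970 \cdot \frac{1}{3440067} = 2134101 + \frac{157930}{118623} = \frac{253153620853}{118623}$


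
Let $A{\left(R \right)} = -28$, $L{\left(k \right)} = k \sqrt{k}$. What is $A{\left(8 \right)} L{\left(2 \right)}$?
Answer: $- 56 \sqrt{2} \approx -79.196$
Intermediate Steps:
$L{\left(k \right)} = k^{\frac{3}{2}}$
$A{\left(8 \right)} L{\left(2 \right)} = - 28 \cdot 2^{\frac{3}{2}} = - 28 \cdot 2 \sqrt{2} = - 56 \sqrt{2}$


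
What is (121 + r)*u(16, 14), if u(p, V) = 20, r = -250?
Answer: -2580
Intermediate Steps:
(121 + r)*u(16, 14) = (121 - 250)*20 = -129*20 = -2580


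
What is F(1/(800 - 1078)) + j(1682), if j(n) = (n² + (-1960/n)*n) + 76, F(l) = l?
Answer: 785972719/278 ≈ 2.8272e+6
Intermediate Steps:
j(n) = -1884 + n² (j(n) = (n² - 1960) + 76 = (-1960 + n²) + 76 = -1884 + n²)
F(1/(800 - 1078)) + j(1682) = 1/(800 - 1078) + (-1884 + 1682²) = 1/(-278) + (-1884 + 2829124) = -1/278 + 2827240 = 785972719/278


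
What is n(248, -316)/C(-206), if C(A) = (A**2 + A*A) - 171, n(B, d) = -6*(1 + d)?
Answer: 1890/84701 ≈ 0.022314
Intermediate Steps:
n(B, d) = -6 - 6*d
C(A) = -171 + 2*A**2 (C(A) = (A**2 + A**2) - 171 = 2*A**2 - 171 = -171 + 2*A**2)
n(248, -316)/C(-206) = (-6 - 6*(-316))/(-171 + 2*(-206)**2) = (-6 + 1896)/(-171 + 2*42436) = 1890/(-171 + 84872) = 1890/84701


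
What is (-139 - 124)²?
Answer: 69169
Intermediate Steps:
(-139 - 124)² = (-263)² = 69169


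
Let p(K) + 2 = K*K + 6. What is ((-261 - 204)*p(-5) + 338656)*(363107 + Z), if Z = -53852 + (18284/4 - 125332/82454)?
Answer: 4207076001853956/41227 ≈ 1.0205e+11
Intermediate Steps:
p(K) = 4 + K**2 (p(K) = -2 + (K*K + 6) = -2 + (K**2 + 6) = -2 + (6 + K**2) = 4 + K**2)
Z = -2031770453/41227 (Z = -53852 + (18284*(1/4) - 125332*1/82454) = -53852 + (4571 - 62666/41227) = -53852 + 188385951/41227 = -2031770453/41227 ≈ -49283.)
((-261 - 204)*p(-5) + 338656)*(363107 + Z) = ((-261 - 204)*(4 + (-5)**2) + 338656)*(363107 - 2031770453/41227) = (-465*(4 + 25) + 338656)*(12938041836/41227) = (-465*29 + 338656)*(12938041836/41227) = (-13485 + 338656)*(12938041836/41227) = 325171*(12938041836/41227) = 4207076001853956/41227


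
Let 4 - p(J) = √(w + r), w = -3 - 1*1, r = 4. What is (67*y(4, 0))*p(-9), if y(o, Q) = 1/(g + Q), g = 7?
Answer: 268/7 ≈ 38.286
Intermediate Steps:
w = -4 (w = -3 - 1 = -4)
y(o, Q) = 1/(7 + Q)
p(J) = 4 (p(J) = 4 - √(-4 + 4) = 4 - √0 = 4 - 1*0 = 4 + 0 = 4)
(67*y(4, 0))*p(-9) = (67/(7 + 0))*4 = (67/7)*4 = 268/7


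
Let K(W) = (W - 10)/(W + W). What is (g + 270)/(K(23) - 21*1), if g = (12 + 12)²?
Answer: -38916/953 ≈ -40.835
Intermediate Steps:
g = 576 (g = 24² = 576)
K(W) = (-10 + W)/(2*W) (K(W) = (-10 + W)/((2*W)) = (-10 + W)*(1/(2*W)) = (-10 + W)/(2*W))
(g + 270)/(K(23) - 21*1) = (576 + 270)/((½)*(-10 + 23)/23 - 21*1) = 846/((½)*(1/23)*13 - 21) = 846/(13/46 - 21) = 846/(-953/46) = 846*(-46/953) = -38916/953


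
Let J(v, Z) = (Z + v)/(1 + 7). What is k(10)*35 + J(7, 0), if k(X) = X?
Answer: 2807/8 ≈ 350.88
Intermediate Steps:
J(v, Z) = Z/8 + v/8 (J(v, Z) = (Z + v)/8 = (Z + v)*(⅛) = Z/8 + v/8)
k(10)*35 + J(7, 0) = 10*35 + ((⅛)*0 + (⅛)*7) = 350 + (0 + 7/8) = 350 + 7/8 = 2807/8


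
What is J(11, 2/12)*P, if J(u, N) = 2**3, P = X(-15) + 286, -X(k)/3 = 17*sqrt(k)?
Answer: 2288 - 408*I*sqrt(15) ≈ 2288.0 - 1580.2*I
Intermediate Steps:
X(k) = -51*sqrt(k)
P = 286 - 51*I*sqrt(15) (P = -51*I*sqrt(15) + 286 = 286 - 51*I*sqrt(15) ≈ 286.0 - 197.52*I)
J(u, N) = 8
J(11, 2/12)*P = 8*(286 - 51*I*sqrt(15)) = 2288 - 408*I*sqrt(15)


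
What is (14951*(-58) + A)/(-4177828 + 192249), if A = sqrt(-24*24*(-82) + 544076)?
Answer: 867158/3985579 - 2*sqrt(147827)/3985579 ≈ 0.21738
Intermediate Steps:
A = 2*sqrt(147827) (A = sqrt(-576*(-82) + 544076) = sqrt(47232 + 544076) = sqrt(591308) = 2*sqrt(147827) ≈ 768.97)
(14951*(-58) + A)/(-4177828 + 192249) = (14951*(-58) + 2*sqrt(147827))/(-4177828 + 192249) = (-867158 + 2*sqrt(147827))/(-3985579) = (-867158 + 2*sqrt(147827))*(-1/3985579) = 867158/3985579 - 2*sqrt(147827)/3985579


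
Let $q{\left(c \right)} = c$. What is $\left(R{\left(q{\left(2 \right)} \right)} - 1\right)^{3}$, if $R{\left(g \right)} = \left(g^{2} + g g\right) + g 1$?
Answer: $729$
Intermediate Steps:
$R{\left(g \right)} = g + 2 g^{2}$ ($R{\left(g \right)} = \left(g^{2} + g^{2}\right) + g = 2 g^{2} + g = g + 2 g^{2}$)
$\left(R{\left(q{\left(2 \right)} \right)} - 1\right)^{3} = \left(2 \left(1 + 2 \cdot 2\right) - 1\right)^{3} = \left(2 \left(1 + 4\right) - 1\right)^{3} = \left(2 \cdot 5 - 1\right)^{3} = \left(10 - 1\right)^{3} = 9^{3} = 729$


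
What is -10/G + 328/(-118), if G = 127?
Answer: -21418/7493 ≈ -2.8584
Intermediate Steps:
-10/G + 328/(-118) = -10/127 + 328/(-118) = -10*1/127 + 328*(-1/118) = -10/127 - 164/59 = -21418/7493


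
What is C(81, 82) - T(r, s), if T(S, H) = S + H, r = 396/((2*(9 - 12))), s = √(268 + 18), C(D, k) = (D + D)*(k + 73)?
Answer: 25176 - √286 ≈ 25159.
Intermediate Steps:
C(D, k) = 2*D*(73 + k) (C(D, k) = (2*D)*(73 + k) = 2*D*(73 + k))
s = √286 ≈ 16.912
r = -66 (r = 396/((2*(-3))) = 396/(-6) = 396*(-⅙) = -66)
T(S, H) = H + S
C(81, 82) - T(r, s) = 2*81*(73 + 82) - (√286 - 66) = 2*81*155 - (-66 + √286) = 25110 + (66 - √286) = 25176 - √286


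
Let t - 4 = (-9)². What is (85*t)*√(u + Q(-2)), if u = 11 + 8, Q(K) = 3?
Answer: 7225*√22 ≈ 33888.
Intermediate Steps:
t = 85 (t = 4 + (-9)² = 4 + 81 = 85)
u = 19
(85*t)*√(u + Q(-2)) = (85*85)*√(19 + 3) = 7225*√22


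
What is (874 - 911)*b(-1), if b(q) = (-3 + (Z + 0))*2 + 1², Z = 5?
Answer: -185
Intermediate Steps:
b(q) = 5 (b(q) = (-3 + (5 + 0))*2 + 1² = (-3 + 5)*2 + 1 = 2*2 + 1 = 4 + 1 = 5)
(874 - 911)*b(-1) = (874 - 911)*5 = -37*5 = -185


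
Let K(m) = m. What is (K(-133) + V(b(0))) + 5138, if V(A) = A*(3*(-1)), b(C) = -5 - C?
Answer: 5020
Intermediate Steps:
V(A) = -3*A (V(A) = A*(-3) = -3*A)
(K(-133) + V(b(0))) + 5138 = (-133 - 3*(-5 - 1*0)) + 5138 = (-133 - 3*(-5 + 0)) + 5138 = (-133 - 3*(-5)) + 5138 = (-133 + 15) + 5138 = -118 + 5138 = 5020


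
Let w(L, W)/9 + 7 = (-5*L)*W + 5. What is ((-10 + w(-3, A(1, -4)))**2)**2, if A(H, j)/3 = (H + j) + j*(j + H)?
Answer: 171156751470721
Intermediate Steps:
A(H, j) = 3*H + 3*j + 3*j*(H + j) (A(H, j) = 3*((H + j) + j*(j + H)) = 3*((H + j) + j*(H + j)) = 3*(H + j + j*(H + j)) = 3*H + 3*j + 3*j*(H + j))
w(L, W) = -18 - 45*L*W (w(L, W) = -63 + 9*((-5*L)*W + 5) = -63 + 9*(-5*L*W + 5) = -63 + 9*(5 - 5*L*W) = -63 + (45 - 45*L*W) = -18 - 45*L*W)
((-10 + w(-3, A(1, -4)))**2)**2 = ((-10 + (-18 - 45*(-3)*(3*1 + 3*(-4) + 3*(-4)**2 + 3*1*(-4))))**2)**2 = ((-10 + (-18 - 45*(-3)*(3 - 12 + 3*16 - 12)))**2)**2 = ((-10 + (-18 - 45*(-3)*(3 - 12 + 48 - 12)))**2)**2 = ((-10 + (-18 - 45*(-3)*27))**2)**2 = ((-10 + (-18 + 3645))**2)**2 = ((-10 + 3627)**2)**2 = (3617**2)**2 = 13082689**2 = 171156751470721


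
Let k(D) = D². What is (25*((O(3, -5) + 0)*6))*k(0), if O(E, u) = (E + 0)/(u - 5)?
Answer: 0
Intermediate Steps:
O(E, u) = E/(-5 + u)
(25*((O(3, -5) + 0)*6))*k(0) = (25*((3/(-5 - 5) + 0)*6))*0² = (25*((3/(-10) + 0)*6))*0 = (25*((3*(-⅒) + 0)*6))*0 = (25*((-3/10 + 0)*6))*0 = (25*(-3/10*6))*0 = (25*(-9/5))*0 = -45*0 = 0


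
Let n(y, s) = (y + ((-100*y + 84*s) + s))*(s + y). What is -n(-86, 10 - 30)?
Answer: 722284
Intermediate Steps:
n(y, s) = (s + y)*(-99*y + 85*s) (n(y, s) = (y + (-100*y + 85*s))*(s + y) = (-99*y + 85*s)*(s + y) = (s + y)*(-99*y + 85*s))
-n(-86, 10 - 30) = -(-99*(-86)**2 + 85*(10 - 30)**2 - 14*(10 - 30)*(-86)) = -(-99*7396 + 85*(-20)**2 - 14*(-20)*(-86)) = -(-732204 + 85*400 - 24080) = -(-732204 + 34000 - 24080) = -1*(-722284) = 722284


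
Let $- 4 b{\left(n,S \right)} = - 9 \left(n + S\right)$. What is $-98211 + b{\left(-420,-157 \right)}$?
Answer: $- \frac{398037}{4} \approx -99509.0$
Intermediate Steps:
$b{\left(n,S \right)} = \frac{9 S}{4} + \frac{9 n}{4}$ ($b{\left(n,S \right)} = - \frac{\left(-9\right) \left(n + S\right)}{4} = - \frac{\left(-9\right) \left(S + n\right)}{4} = - \frac{- 9 S - 9 n}{4} = \frac{9 S}{4} + \frac{9 n}{4}$)
$-98211 + b{\left(-420,-157 \right)} = -98211 + \left(\frac{9}{4} \left(-157\right) + \frac{9}{4} \left(-420\right)\right) = -98211 - \frac{5193}{4} = - \frac{398037}{4}$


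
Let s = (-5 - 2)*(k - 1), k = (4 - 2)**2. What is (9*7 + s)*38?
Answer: 1596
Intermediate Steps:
k = 4 (k = 2**2 = 4)
s = -21 (s = (-5 - 2)*(4 - 1) = -7*3 = -21)
(9*7 + s)*38 = (9*7 - 21)*38 = (63 - 21)*38 = 42*38 = 1596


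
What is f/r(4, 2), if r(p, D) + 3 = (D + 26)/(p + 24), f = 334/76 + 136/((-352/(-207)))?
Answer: -70535/1672 ≈ -42.186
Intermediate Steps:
f = 70535/836 (f = 334*(1/76) + 136/((-352*(-1/207))) = 167/38 + 136/(352/207) = 167/38 + 136*(207/352) = 167/38 + 3519/44 = 70535/836 ≈ 84.372)
r(p, D) = -3 + (26 + D)/(24 + p) (r(p, D) = -3 + (D + 26)/(p + 24) = -3 + (26 + D)/(24 + p))
f/r(4, 2) = 70535/(836*(((-46 + 2 - 3*4)/(24 + 4)))) = 70535/(836*(((-46 + 2 - 12)/28))) = 70535/(836*(((1/28)*(-56)))) = (70535/836)/(-2) = (70535/836)*(-1/2) = -70535/1672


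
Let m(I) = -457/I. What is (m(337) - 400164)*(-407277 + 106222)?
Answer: 40598990289875/337 ≈ 1.2047e+11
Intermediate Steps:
(m(337) - 400164)*(-407277 + 106222) = (-457/337 - 400164)*(-407277 + 106222) = (-457*1/337 - 400164)*(-301055) = (-457/337 - 400164)*(-301055) = -134855725/337*(-301055) = 40598990289875/337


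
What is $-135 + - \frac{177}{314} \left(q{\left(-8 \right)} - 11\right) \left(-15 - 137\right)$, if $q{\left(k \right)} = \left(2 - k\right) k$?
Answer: $- \frac{1245327}{157} \approx -7932.0$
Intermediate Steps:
$q{\left(k \right)} = k \left(2 - k\right)$
$-135 + - \frac{177}{314} \left(q{\left(-8 \right)} - 11\right) \left(-15 - 137\right) = -135 + - \frac{177}{314} \left(- 8 \left(2 - -8\right) - 11\right) \left(-15 - 137\right) = -135 + \left(-177\right) \frac{1}{314} \left(- 8 \left(2 + 8\right) - 11\right) \left(-152\right) = -135 - \frac{177 \left(\left(-8\right) 10 - 11\right) \left(-152\right)}{314} = -135 - \frac{177 \left(-80 - 11\right) \left(-152\right)}{314} = -135 - \frac{177 \left(\left(-91\right) \left(-152\right)\right)}{314} = -135 - \frac{1224132}{157} = - \frac{1245327}{157}$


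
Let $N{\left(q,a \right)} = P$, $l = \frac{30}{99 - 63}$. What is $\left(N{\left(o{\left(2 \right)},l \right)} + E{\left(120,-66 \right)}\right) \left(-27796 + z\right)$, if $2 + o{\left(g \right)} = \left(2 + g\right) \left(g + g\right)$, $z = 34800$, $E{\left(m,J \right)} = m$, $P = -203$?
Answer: $-581332$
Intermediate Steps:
$l = \frac{5}{6}$ ($l = \frac{30}{36} = 30 \cdot \frac{1}{36} = \frac{5}{6} \approx 0.83333$)
$o{\left(g \right)} = -2 + 2 g \left(2 + g\right)$ ($o{\left(g \right)} = -2 + \left(2 + g\right) \left(g + g\right) = -2 + \left(2 + g\right) 2 g = -2 + 2 g \left(2 + g\right)$)
$N{\left(q,a \right)} = -203$
$\left(N{\left(o{\left(2 \right)},l \right)} + E{\left(120,-66 \right)}\right) \left(-27796 + z\right) = \left(-203 + 120\right) \left(-27796 + 34800\right) = \left(-83\right) 7004 = -581332$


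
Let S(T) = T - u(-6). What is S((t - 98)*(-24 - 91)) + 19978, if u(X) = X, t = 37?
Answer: 26999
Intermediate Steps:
S(T) = 6 + T (S(T) = T - 1*(-6) = T + 6 = 6 + T)
S((t - 98)*(-24 - 91)) + 19978 = (6 + (37 - 98)*(-24 - 91)) + 19978 = (6 - 61*(-115)) + 19978 = (6 + 7015) + 19978 = 7021 + 19978 = 26999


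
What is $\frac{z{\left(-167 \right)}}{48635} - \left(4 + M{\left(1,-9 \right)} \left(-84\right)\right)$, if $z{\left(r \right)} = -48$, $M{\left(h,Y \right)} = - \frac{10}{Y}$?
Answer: $\frac{13034036}{145905} \approx 89.332$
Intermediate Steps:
$\frac{z{\left(-167 \right)}}{48635} - \left(4 + M{\left(1,-9 \right)} \left(-84\right)\right) = - \frac{48}{48635} - \left(4 + - \frac{10}{-9} \left(-84\right)\right) = \left(-48\right) \frac{1}{48635} - \left(4 + \left(-10\right) \left(- \frac{1}{9}\right) \left(-84\right)\right) = - \frac{48}{48635} - \left(4 + \frac{10}{9} \left(-84\right)\right) = - \frac{48}{48635} - \left(4 - \frac{280}{3}\right) = - \frac{48}{48635} - - \frac{268}{3} = - \frac{48}{48635} + \frac{268}{3} = \frac{13034036}{145905}$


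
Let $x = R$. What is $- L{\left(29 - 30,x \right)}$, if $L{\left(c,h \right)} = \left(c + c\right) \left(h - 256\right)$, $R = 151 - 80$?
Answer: $-370$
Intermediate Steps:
$R = 71$ ($R = 151 - 80 = 71$)
$x = 71$
$L{\left(c,h \right)} = 2 c \left(-256 + h\right)$
$- L{\left(29 - 30,x \right)} = - 2 \left(29 - 30\right) \left(-256 + 71\right) = - 2 \left(29 - 30\right) \left(-185\right) = - 2 \left(-1\right) \left(-185\right) = \left(-1\right) 370 = -370$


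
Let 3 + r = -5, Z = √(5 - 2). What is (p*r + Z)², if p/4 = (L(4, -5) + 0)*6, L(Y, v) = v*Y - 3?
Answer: (4416 + √3)² ≈ 1.9516e+7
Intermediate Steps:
L(Y, v) = -3 + Y*v (L(Y, v) = Y*v - 3 = -3 + Y*v)
Z = √3 ≈ 1.7320
r = -8 (r = -3 - 5 = -8)
p = -552 (p = 4*(((-3 + 4*(-5)) + 0)*6) = 4*(((-3 - 20) + 0)*6) = 4*((-23 + 0)*6) = 4*(-23*6) = 4*(-138) = -552)
(p*r + Z)² = (-552*(-8) + √3)² = (4416 + √3)²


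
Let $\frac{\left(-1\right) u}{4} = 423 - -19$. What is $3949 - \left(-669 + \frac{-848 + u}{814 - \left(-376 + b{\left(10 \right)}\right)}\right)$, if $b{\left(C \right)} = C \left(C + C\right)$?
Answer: $\frac{762406}{165} \approx 4620.6$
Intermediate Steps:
$u = -1768$ ($u = - 4 \left(423 - -19\right) = - 4 \left(423 + 19\right) = \left(-4\right) 442 = -1768$)
$b{\left(C \right)} = 2 C^{2}$ ($b{\left(C \right)} = C 2 C = 2 C^{2}$)
$3949 - \left(-669 + \frac{-848 + u}{814 - \left(-376 + b{\left(10 \right)}\right)}\right) = 3949 + \left(669 - \frac{-848 - 1768}{814 + \left(376 - 2 \cdot 10^{2}\right)}\right) = 3949 + \left(669 - - \frac{2616}{814 + \left(376 - 2 \cdot 100\right)}\right) = 3949 + \left(669 - - \frac{2616}{814 + \left(376 - 200\right)}\right) = 3949 + \left(669 - - \frac{2616}{814 + 176}\right) = 3949 + \left(669 - - \frac{2616}{990}\right) = 3949 + \left(669 - \left(-2616\right) \frac{1}{990}\right) = 3949 + \left(669 - - \frac{436}{165}\right) = 3949 + \left(669 + \frac{436}{165}\right) = 3949 + \frac{110821}{165} = \frac{762406}{165}$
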